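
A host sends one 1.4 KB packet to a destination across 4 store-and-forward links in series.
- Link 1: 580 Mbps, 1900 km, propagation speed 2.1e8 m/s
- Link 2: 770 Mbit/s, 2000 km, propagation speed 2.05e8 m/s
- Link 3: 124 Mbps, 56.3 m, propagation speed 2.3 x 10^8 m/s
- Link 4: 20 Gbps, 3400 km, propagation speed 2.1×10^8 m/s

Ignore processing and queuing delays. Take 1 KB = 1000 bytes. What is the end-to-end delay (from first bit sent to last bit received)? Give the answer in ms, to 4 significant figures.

35.12 ms

L = 11200 bits.
Transmission delays (L/R per hop): 0.0193103, 0.0145455, 0.0903226, 0.00056 ms; sum = 0.124738 ms.
Propagation delays (d/s per hop): 9.04762, 9.7561, 0.000244783, 16.1905 ms; sum = 34.9944 ms.
End-to-end = 35.12 ms.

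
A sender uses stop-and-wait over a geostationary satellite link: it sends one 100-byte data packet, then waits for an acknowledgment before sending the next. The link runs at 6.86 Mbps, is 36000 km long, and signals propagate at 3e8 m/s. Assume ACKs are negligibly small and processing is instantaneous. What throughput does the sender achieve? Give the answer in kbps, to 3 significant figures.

t_tx = L/R = 800/6860000 = 0.000116618 s.
t_prop = 36000000/300000000 = 0.12 s; RTT = 0.24 s.
Cycle = t_tx + RTT = 0.240117 s.
Throughput = L / cycle = 800 / 0.240117 = 3.33 kbps.

3.33 kbps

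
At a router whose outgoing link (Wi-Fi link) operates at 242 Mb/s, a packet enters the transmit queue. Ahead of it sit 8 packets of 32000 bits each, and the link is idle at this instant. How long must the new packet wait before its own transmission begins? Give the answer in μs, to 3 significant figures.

1060 μs

Each queued packet: L/R = 32000/242000000 = 132.231 μs.
8 queued → 1057.85 μs.
Queuing delay = 1060 μs.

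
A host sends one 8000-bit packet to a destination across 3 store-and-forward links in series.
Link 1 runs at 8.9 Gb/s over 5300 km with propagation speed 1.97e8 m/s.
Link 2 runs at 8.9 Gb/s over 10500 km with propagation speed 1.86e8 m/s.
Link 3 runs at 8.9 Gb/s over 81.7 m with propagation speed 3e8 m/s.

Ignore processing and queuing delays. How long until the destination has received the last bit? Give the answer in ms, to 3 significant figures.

83.4 ms

Transmission delay per hop = L/R = 8000/8900000000 = 0.000898876 ms; 3 hops → 0.00269663 ms.
Propagation delays (d/s per hop): 26.9036, 56.4516, 0.000272333 ms; sum = 83.3554 ms.
End-to-end = 83.4 ms.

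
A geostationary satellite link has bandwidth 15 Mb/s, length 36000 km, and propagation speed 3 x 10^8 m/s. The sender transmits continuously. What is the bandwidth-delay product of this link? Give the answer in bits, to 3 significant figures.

1800000 bits

Propagation delay = 36000000 / 300000000 = 0.12 s.
BDP = R × t_prop = 15000000 × 0.12 = 1800000 bits.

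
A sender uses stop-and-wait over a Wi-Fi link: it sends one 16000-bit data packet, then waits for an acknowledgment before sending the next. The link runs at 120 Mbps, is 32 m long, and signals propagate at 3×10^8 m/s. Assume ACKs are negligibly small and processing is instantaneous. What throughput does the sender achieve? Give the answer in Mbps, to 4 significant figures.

t_tx = L/R = 16000/120000000 = 0.000133333 s.
t_prop = 32/300000000 = 1.06667e-07 s; RTT = 2.13333e-07 s.
Cycle = t_tx + RTT = 0.000133547 s.
Throughput = L / cycle = 16000 / 0.000133547 = 119.8 Mbps.

119.8 Mbps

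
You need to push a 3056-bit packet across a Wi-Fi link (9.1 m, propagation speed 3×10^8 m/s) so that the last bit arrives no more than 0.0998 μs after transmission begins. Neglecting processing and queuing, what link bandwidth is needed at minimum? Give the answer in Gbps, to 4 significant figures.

Propagation delay = 9.1 / 300000000 = 0.0303333 μs.
Transmission budget = 0.0998 − 0.0303333 = 0.0694667 μs.
R ≥ L / t_tx = 3056 bits / 6.94667e-08 s = 43.99 Gbps.

43.99 Gbps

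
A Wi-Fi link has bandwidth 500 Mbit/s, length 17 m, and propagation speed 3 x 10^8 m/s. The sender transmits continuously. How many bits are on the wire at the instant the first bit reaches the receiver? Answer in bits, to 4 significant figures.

28.33 bits

Propagation delay = 17 / 300000000 = 5.66667e-08 s.
BDP = R × t_prop = 500000000 × 5.66667e-08 = 28.3333 bits.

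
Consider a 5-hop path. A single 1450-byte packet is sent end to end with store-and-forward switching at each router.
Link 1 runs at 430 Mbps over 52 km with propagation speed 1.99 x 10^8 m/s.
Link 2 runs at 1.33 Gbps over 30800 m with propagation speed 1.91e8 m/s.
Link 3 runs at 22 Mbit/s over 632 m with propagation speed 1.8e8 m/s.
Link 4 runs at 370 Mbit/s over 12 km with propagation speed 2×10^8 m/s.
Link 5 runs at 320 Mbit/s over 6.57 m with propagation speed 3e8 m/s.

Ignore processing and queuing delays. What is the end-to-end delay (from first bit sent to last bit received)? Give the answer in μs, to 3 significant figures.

1120 μs

L = 1450 × 8 = 11600 bits.
Transmission delays (L/R per hop): 26.9767, 8.7218, 527.273, 31.3514, 36.25 μs; sum = 630.573 μs.
Propagation delays (d/s per hop): 261.307, 161.257, 3.51111, 60, 0.0219 μs; sum = 486.096 μs.
End-to-end = 1120 μs.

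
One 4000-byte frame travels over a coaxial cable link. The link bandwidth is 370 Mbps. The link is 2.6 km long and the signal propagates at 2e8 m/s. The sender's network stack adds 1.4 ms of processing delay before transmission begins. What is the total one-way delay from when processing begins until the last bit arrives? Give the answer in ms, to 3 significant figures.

1.50 ms

L = 4000 × 8 = 32000 bits.
Transmission delay = L/R = 32000 / 370000000 = 0.0864865 ms.
Propagation delay = d/s = 2600 m / 200000000 m/s = 0.013 ms.
Plus processing delay 1.4 ms = 1.4 ms.
Total = 1.50 ms.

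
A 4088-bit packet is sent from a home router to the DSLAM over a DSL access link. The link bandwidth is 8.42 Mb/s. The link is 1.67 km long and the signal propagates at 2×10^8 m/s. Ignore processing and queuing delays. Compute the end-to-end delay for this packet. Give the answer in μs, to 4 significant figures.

493.9 μs

Transmission delay = L/R = 4088 / 8420000 = 485.511 μs.
Propagation delay = d/s = 1670 m / 200000000 m/s = 8.35 μs.
Total = 493.9 μs.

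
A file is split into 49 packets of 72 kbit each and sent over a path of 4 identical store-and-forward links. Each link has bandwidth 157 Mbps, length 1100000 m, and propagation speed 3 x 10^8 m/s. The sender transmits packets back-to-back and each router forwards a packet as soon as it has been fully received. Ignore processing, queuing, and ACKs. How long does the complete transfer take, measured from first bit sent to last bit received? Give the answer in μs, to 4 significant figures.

38510 μs

Per-hop transmission t_tx = L/R = 72000/157000000 = 458.599 μs.
Per-hop propagation t_prop = 1100000/300000000 = 3666.67 μs.
Pipeline fill: first packet needs 4·t_tx to clear all hops; remaining 48 packets each add one t_tx.
Total = (4+49-1)·t_tx + 4·t_prop = 52·458.599 + 4·3666.67 = 38510 μs.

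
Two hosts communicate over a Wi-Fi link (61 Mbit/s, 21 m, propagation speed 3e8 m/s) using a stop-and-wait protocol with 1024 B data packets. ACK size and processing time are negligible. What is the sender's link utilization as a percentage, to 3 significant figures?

t_tx = L/R = 8192/61000000 = 0.000134295 s.
t_prop = 21/300000000 = 7e-08 s; RTT = 1.4e-07 s.
Cycle = t_tx + RTT = 0.000134435 s.
Utilization = t_tx / cycle = 0.000134295/0.000134435 = 99.9 %.

99.9 %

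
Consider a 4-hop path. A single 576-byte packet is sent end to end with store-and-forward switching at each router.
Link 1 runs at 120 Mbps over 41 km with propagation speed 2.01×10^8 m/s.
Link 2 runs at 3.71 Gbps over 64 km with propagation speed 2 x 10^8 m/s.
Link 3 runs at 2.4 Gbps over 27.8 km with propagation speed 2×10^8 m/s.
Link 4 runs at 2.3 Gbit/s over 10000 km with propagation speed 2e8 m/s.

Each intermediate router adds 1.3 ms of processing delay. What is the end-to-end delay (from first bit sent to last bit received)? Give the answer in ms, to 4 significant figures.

L = 576 × 8 = 4608 bits.
Transmission delays (L/R per hop): 0.0384, 0.00124205, 0.00192, 0.00200348 ms; sum = 0.0435655 ms.
Propagation delays (d/s per hop): 0.20398, 0.32, 0.139, 50 ms; sum = 50.663 ms.
Processing at 3 router(s): 3 × 1.3 ms = 3.9 ms.
End-to-end = 54.61 ms.

54.61 ms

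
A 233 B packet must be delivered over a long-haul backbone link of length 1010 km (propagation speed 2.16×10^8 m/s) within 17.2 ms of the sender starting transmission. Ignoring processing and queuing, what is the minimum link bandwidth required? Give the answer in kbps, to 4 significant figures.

148.8 kbps

L = 1864 bits.
Propagation delay = 1010000 / 216000000 = 4.67593 ms.
Transmission budget = 17.2 − 4.67593 = 12.5241 ms.
R ≥ L / t_tx = 1864 bits / 0.0125241 s = 148.8 kbps.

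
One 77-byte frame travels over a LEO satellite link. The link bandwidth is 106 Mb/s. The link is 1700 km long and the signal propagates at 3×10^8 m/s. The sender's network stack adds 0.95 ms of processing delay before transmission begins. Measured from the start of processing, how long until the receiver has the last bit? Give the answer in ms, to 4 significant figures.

6.622 ms

L = 77 × 8 = 616 bits.
Transmission delay = L/R = 616 / 106000000 = 0.00581132 ms.
Propagation delay = d/s = 1700000 m / 300000000 m/s = 5.66667 ms.
Plus processing delay 0.95 ms = 0.95 ms.
Total = 6.622 ms.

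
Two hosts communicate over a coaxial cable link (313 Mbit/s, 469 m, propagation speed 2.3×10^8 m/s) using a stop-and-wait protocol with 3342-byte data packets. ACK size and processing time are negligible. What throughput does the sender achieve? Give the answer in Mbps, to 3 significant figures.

299 Mbps

t_tx = L/R = 26736/313000000 = 8.54185e-05 s.
t_prop = 469/2.3e+08 = 2.03913e-06 s; RTT = 4.07826e-06 s.
Cycle = t_tx + RTT = 8.94968e-05 s.
Throughput = L / cycle = 26736 / 8.94968e-05 = 299 Mbps.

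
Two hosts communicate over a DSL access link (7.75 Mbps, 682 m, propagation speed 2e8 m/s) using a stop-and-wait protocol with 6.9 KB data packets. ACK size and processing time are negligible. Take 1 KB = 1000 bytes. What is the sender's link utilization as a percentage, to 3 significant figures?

99.9 %

t_tx = L/R = 55200/7750000 = 0.00712258 s.
t_prop = 682/200000000 = 3.41e-06 s; RTT = 6.82e-06 s.
Cycle = t_tx + RTT = 0.0071294 s.
Utilization = t_tx / cycle = 0.00712258/0.0071294 = 99.9 %.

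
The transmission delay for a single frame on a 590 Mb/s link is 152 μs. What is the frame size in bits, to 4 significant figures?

89680 bits

L = R × t_tx = 590000000 b/s × 0.000152 s = 89680 bits.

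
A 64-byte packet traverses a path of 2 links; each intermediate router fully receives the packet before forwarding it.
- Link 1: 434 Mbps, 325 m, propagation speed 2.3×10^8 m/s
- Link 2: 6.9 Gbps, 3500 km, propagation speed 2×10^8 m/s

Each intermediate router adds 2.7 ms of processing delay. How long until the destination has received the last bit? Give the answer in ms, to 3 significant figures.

L = 64 × 8 = 512 bits.
Transmission delays (L/R per hop): 0.00117972, 7.42029e-05 ms; sum = 0.00125393 ms.
Propagation delays (d/s per hop): 0.00141304, 17.5 ms; sum = 17.5014 ms.
Processing at 1 router(s): 1 × 2.7 ms = 2.7 ms.
End-to-end = 20.2 ms.

20.2 ms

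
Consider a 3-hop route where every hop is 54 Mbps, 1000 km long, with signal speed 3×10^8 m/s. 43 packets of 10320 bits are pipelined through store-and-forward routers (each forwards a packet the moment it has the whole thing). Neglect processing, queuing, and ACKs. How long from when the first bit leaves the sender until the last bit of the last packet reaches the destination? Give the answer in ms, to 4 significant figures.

18.60 ms

Per-hop transmission t_tx = L/R = 10320/54000000 = 0.191111 ms.
Per-hop propagation t_prop = 1000000/300000000 = 3.33333 ms.
Pipeline fill: first packet needs 3·t_tx to clear all hops; remaining 42 packets each add one t_tx.
Total = (3+43-1)·t_tx + 3·t_prop = 45·0.191111 + 3·3.33333 = 18.60 ms.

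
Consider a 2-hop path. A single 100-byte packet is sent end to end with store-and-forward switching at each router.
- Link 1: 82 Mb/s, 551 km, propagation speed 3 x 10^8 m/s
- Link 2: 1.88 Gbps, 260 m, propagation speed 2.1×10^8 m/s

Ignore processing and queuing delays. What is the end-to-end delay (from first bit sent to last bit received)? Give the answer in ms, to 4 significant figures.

1.848 ms

L = 100 × 8 = 800 bits.
Transmission delays (L/R per hop): 0.0097561, 0.000425532 ms; sum = 0.0101816 ms.
Propagation delays (d/s per hop): 1.83667, 0.0012381 ms; sum = 1.8379 ms.
End-to-end = 1.848 ms.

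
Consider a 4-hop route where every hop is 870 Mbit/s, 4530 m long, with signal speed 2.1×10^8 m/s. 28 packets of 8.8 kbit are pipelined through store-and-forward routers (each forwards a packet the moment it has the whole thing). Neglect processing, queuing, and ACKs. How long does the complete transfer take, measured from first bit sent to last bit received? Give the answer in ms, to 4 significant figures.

Per-hop transmission t_tx = L/R = 8800/870000000 = 0.0101149 ms.
Per-hop propagation t_prop = 4530/210000000 = 0.0215714 ms.
Pipeline fill: first packet needs 4·t_tx to clear all hops; remaining 27 packets each add one t_tx.
Total = (4+28-1)·t_tx + 4·t_prop = 31·0.0101149 + 4·0.0215714 = 0.3998 ms.

0.3998 ms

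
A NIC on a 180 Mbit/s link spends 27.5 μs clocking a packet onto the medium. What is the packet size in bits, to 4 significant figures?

4950 bits

L = R × t_tx = 180000000 b/s × 2.75e-05 s = 4950 bits.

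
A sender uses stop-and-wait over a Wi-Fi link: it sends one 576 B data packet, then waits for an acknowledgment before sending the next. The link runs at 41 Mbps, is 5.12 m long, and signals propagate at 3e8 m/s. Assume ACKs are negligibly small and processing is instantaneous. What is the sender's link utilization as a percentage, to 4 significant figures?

99.97 %

t_tx = L/R = 4608/41000000 = 0.00011239 s.
t_prop = 5.12/300000000 = 1.70667e-08 s; RTT = 3.41333e-08 s.
Cycle = t_tx + RTT = 0.000112424 s.
Utilization = t_tx / cycle = 0.00011239/0.000112424 = 99.97 %.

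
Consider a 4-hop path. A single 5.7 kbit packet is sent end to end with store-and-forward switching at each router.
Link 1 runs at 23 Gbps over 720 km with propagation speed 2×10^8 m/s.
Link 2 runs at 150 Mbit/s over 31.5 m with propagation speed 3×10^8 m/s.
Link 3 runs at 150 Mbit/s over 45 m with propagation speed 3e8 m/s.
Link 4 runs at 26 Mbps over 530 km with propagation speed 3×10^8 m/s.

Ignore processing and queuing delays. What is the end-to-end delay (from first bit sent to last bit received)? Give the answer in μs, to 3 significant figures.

L = 5700 bits.
Transmission delays (L/R per hop): 0.247826, 38, 38, 219.231 μs; sum = 295.479 μs.
Propagation delays (d/s per hop): 3600, 0.105, 0.15, 1766.67 μs; sum = 5366.92 μs.
End-to-end = 5660 μs.

5660 μs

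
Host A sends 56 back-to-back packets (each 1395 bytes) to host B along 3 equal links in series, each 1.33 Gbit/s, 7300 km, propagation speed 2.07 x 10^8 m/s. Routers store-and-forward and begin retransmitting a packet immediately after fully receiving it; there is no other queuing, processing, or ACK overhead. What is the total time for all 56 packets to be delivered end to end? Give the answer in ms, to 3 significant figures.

Per-hop transmission t_tx = L/R = 11160/1330000000 = 0.00839098 ms.
Per-hop propagation t_prop = 7300000/2.07e+08 = 35.2657 ms.
Pipeline fill: first packet needs 3·t_tx to clear all hops; remaining 55 packets each add one t_tx.
Total = (3+56-1)·t_tx + 3·t_prop = 58·0.00839098 + 3·35.2657 = 106 ms.

106 ms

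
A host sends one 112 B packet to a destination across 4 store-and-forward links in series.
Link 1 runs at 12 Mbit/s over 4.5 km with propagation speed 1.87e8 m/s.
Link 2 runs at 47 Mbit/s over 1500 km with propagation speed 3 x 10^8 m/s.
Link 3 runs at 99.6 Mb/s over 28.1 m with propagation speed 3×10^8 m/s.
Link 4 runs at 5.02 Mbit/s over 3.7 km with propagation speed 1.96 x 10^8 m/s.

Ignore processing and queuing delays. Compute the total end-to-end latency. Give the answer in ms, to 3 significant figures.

5.32 ms

L = 112 × 8 = 896 bits.
Transmission delays (L/R per hop): 0.0746667, 0.0190638, 0.00899598, 0.178486 ms; sum = 0.281213 ms.
Propagation delays (d/s per hop): 0.0240642, 5, 9.36667e-05, 0.0188776 ms; sum = 5.04304 ms.
End-to-end = 5.32 ms.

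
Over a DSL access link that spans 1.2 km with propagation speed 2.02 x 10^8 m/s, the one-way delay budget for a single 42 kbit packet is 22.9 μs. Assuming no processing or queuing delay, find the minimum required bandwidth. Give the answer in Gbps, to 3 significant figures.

Propagation delay = 1200 / 202000000 = 5.94059 μs.
Transmission budget = 22.9 − 5.94059 = 16.9594 μs.
R ≥ L / t_tx = 42000 bits / 1.69594e-05 s = 2.48 Gbps.

2.48 Gbps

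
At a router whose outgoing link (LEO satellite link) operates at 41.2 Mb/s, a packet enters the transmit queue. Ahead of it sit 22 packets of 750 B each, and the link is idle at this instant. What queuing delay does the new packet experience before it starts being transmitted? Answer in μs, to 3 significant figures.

Each queued packet: L/R = 6000/41200000 = 145.631 μs.
22 queued → 3203.88 μs.
Queuing delay = 3200 μs.

3200 μs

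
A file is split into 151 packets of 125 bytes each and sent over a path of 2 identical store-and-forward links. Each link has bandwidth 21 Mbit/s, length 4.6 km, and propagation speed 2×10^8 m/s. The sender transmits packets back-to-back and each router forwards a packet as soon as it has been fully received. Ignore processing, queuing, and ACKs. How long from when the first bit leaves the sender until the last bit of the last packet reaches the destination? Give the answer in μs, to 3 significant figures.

7280 μs

Per-hop transmission t_tx = L/R = 1000/21000000 = 47.619 μs.
Per-hop propagation t_prop = 4600/200000000 = 23 μs.
Pipeline fill: first packet needs 2·t_tx to clear all hops; remaining 150 packets each add one t_tx.
Total = (2+151-1)·t_tx + 2·t_prop = 152·47.619 + 2·23 = 7280 μs.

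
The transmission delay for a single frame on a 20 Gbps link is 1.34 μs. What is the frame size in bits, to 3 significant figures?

L = R × t_tx = 20000000000 b/s × 1.34e-06 s = 26800 bits.

26800 bits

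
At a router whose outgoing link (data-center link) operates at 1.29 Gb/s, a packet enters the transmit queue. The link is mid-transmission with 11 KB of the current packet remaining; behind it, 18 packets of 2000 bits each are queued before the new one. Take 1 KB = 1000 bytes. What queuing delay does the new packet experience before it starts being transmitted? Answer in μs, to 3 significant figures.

Each queued packet: L/R = 2000/1290000000 = 1.55039 μs.
18 queued → 27.907 μs.
Plus remaining 88000 bits of current packet: 68.2171 μs.
Queuing delay = 96.1 μs.

96.1 μs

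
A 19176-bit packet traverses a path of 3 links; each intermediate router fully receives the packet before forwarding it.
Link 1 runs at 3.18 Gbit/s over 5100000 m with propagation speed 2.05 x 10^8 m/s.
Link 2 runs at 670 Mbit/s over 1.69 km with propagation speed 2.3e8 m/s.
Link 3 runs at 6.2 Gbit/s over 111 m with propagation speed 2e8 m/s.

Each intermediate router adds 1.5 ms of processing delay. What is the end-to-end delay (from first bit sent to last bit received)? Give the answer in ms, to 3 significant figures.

Transmission delays (L/R per hop): 0.00603019, 0.0286209, 0.0030929 ms; sum = 0.037744 ms.
Propagation delays (d/s per hop): 24.878, 0.00734783, 0.000555 ms; sum = 24.886 ms.
Processing at 2 router(s): 2 × 1.5 ms = 3 ms.
End-to-end = 27.9 ms.

27.9 ms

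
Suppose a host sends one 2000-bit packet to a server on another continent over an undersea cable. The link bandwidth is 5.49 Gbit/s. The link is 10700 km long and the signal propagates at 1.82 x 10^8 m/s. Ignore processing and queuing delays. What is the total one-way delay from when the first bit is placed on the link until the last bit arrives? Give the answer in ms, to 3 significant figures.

Transmission delay = L/R = 2000 / 5490000000 = 0.000364299 ms.
Propagation delay = d/s = 10700000 m / 182000000 m/s = 58.7912 ms.
Total = 58.8 ms.

58.8 ms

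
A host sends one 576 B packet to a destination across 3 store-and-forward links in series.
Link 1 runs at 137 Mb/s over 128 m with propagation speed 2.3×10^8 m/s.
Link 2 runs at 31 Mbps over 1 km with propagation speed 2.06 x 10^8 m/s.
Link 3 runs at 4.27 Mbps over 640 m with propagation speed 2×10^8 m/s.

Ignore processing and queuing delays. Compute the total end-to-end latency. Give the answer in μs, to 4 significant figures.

L = 576 × 8 = 4608 bits.
Transmission delays (L/R per hop): 33.635, 148.645, 1079.16 μs; sum = 1261.44 μs.
Propagation delays (d/s per hop): 0.556522, 4.85437, 3.2 μs; sum = 8.61089 μs.
End-to-end = 1270 μs.

1270 μs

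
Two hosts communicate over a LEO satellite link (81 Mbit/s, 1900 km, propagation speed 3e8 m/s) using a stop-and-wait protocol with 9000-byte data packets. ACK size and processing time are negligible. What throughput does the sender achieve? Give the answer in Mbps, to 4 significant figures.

5.311 Mbps

t_tx = L/R = 72000/81000000 = 0.000888889 s.
t_prop = 1900000/300000000 = 0.00633333 s; RTT = 0.0126667 s.
Cycle = t_tx + RTT = 0.0135556 s.
Throughput = L / cycle = 72000 / 0.0135556 = 5.311 Mbps.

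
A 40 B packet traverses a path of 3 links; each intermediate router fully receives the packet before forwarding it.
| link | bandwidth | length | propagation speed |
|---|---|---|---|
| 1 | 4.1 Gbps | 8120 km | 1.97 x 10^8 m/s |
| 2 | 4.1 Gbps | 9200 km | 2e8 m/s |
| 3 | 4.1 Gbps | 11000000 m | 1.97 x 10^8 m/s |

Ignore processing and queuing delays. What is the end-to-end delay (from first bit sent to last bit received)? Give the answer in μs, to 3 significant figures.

143000 μs

L = 40 × 8 = 320 bits.
Transmission delay per hop = L/R = 320/4.1e+09 = 0.0780488 μs; 3 hops → 0.234146 μs.
Propagation delays (d/s per hop): 41218.3, 46000, 55837.6 μs; sum = 143056 μs.
End-to-end = 143000 μs.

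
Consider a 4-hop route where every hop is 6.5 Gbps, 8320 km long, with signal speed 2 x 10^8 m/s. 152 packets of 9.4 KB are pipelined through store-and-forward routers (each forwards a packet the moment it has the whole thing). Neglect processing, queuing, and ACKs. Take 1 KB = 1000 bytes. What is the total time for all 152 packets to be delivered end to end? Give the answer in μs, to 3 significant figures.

168000 μs

Per-hop transmission t_tx = L/R = 75200/6500000000 = 11.5692 μs.
Per-hop propagation t_prop = 8320000/200000000 = 41600 μs.
Pipeline fill: first packet needs 4·t_tx to clear all hops; remaining 151 packets each add one t_tx.
Total = (4+152-1)·t_tx + 4·t_prop = 155·11.5692 + 4·41600 = 168000 μs.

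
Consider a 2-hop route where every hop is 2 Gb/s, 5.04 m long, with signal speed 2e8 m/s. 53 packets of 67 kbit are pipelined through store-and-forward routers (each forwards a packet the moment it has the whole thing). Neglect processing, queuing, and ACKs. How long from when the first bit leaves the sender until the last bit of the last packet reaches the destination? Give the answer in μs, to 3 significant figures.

Per-hop transmission t_tx = L/R = 67000/2000000000 = 33.5 μs.
Per-hop propagation t_prop = 5.04/200000000 = 0.0252 μs.
Pipeline fill: first packet needs 2·t_tx to clear all hops; remaining 52 packets each add one t_tx.
Total = (2+53-1)·t_tx + 2·t_prop = 54·33.5 + 2·0.0252 = 1810 μs.

1810 μs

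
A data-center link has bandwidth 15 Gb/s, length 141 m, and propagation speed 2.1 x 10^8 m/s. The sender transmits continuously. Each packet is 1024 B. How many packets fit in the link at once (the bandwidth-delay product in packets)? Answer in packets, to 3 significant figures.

Propagation delay = 141 / 210000000 = 6.71429e-07 s.
BDP = R × t_prop = 15000000000 × 6.71429e-07 = 10071.4 bits.
In packets of 8192 bits: 1.23 packets.

1.23 packets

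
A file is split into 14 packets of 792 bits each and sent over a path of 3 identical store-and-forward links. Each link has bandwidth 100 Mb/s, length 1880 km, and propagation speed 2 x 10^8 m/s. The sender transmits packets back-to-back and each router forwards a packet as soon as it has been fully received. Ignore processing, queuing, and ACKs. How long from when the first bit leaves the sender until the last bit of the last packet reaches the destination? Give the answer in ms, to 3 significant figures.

Per-hop transmission t_tx = L/R = 792/100000000 = 0.00792 ms.
Per-hop propagation t_prop = 1880000/200000000 = 9.4 ms.
Pipeline fill: first packet needs 3·t_tx to clear all hops; remaining 13 packets each add one t_tx.
Total = (3+14-1)·t_tx + 3·t_prop = 16·0.00792 + 3·9.4 = 28.3 ms.

28.3 ms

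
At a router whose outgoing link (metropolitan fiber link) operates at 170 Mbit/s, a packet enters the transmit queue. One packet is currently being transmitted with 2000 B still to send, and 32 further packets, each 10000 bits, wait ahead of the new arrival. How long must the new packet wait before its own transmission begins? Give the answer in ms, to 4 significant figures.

Each queued packet: L/R = 10000/170000000 = 0.0588235 ms.
32 queued → 1.88235 ms.
Plus remaining 16000 bits of current packet: 0.0941176 ms.
Queuing delay = 1.976 ms.

1.976 ms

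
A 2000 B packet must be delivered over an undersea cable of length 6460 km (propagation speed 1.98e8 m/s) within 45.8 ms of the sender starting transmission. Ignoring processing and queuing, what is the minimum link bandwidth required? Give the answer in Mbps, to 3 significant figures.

1.21 Mbps

L = 16000 bits.
Propagation delay = 6460000 / 198000000 = 32.6263 ms.
Transmission budget = 45.8 − 32.6263 = 13.1737 ms.
R ≥ L / t_tx = 16000 bits / 0.0131737 s = 1.21 Mbps.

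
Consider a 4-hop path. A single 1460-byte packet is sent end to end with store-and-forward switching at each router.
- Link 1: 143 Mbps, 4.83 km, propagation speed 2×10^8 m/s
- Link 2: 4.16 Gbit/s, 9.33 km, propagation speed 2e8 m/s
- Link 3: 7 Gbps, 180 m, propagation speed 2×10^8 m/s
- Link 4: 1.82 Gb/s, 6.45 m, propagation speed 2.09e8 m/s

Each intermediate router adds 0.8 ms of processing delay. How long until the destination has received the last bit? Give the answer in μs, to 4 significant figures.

2564 μs

L = 1460 × 8 = 11680 bits.
Transmission delays (L/R per hop): 81.6783, 2.80769, 1.66857, 6.41758 μs; sum = 92.5722 μs.
Propagation delays (d/s per hop): 24.15, 46.65, 0.9, 0.0308612 μs; sum = 71.7309 μs.
Processing at 3 router(s): 3 × 0.8 ms = 2400 μs.
End-to-end = 2564 μs.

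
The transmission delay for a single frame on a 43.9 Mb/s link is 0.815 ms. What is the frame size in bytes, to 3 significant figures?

4470 bytes

L = R × t_tx = 43900000 b/s × 0.000815 s = 35778.5 bits.
In bytes: 35778.5 / 8 = 4470 bytes.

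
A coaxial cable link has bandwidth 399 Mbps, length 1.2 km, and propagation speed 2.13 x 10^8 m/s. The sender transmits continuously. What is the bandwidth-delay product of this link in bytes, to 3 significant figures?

Propagation delay = 1200 / 213000000 = 5.6338e-06 s.
BDP = R × t_prop = 399000000 × 5.6338e-06 = 2247.89 bits.
In bytes: 2247.89/8 = 281 bytes.

281 bytes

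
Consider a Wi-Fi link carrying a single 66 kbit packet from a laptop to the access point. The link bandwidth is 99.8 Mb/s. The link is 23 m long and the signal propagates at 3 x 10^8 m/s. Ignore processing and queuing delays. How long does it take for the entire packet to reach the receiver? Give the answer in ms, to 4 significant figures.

0.6614 ms

L = 66000 bits.
Transmission delay = L/R = 66000 / 99800000 = 0.661323 ms.
Propagation delay = d/s = 23 m / 300000000 m/s = 7.66667e-05 ms.
Total = 0.6614 ms.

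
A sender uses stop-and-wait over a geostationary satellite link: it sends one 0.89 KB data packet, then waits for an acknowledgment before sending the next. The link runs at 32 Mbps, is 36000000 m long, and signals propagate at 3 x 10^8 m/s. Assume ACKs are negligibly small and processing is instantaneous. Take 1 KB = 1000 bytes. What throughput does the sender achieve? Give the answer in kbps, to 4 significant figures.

t_tx = L/R = 7120/32000000 = 0.0002225 s.
t_prop = 36000000/300000000 = 0.12 s; RTT = 0.24 s.
Cycle = t_tx + RTT = 0.240223 s.
Throughput = L / cycle = 7120 / 0.240223 = 29.64 kbps.

29.64 kbps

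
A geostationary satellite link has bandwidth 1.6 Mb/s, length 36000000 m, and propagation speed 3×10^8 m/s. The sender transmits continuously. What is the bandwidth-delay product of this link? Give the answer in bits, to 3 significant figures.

Propagation delay = 36000000 / 300000000 = 0.12 s.
BDP = R × t_prop = 1600000 × 0.12 = 192000 bits.

192000 bits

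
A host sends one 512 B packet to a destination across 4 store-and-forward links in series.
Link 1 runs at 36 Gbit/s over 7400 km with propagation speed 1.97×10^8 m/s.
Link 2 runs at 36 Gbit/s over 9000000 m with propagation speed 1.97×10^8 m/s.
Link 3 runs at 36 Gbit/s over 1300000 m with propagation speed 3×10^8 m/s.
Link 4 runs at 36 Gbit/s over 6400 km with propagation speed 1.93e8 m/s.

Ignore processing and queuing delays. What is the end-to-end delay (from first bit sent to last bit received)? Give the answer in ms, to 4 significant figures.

120.7 ms

L = 512 × 8 = 4096 bits.
Transmission delay per hop = L/R = 4096/36000000000 = 0.000113778 ms; 4 hops → 0.000455111 ms.
Propagation delays (d/s per hop): 37.5635, 45.6853, 4.33333, 33.1606 ms; sum = 120.743 ms.
End-to-end = 120.7 ms.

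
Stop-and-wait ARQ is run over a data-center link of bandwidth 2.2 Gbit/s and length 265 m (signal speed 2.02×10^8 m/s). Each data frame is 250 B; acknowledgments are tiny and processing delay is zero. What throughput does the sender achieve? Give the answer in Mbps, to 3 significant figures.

566 Mbps

t_tx = L/R = 2000/2200000000 = 9.09091e-07 s.
t_prop = 265/202000000 = 1.31188e-06 s; RTT = 2.62376e-06 s.
Cycle = t_tx + RTT = 3.53285e-06 s.
Throughput = L / cycle = 2000 / 3.53285e-06 = 566 Mbps.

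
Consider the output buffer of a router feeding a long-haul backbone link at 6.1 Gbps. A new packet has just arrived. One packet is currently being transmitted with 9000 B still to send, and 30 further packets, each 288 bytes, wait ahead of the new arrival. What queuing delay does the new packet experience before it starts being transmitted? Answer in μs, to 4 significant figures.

Each queued packet: L/R = 2304/6100000000 = 0.377705 μs.
30 queued → 11.3311 μs.
Plus remaining 72000 bits of current packet: 11.8033 μs.
Queuing delay = 23.13 μs.

23.13 μs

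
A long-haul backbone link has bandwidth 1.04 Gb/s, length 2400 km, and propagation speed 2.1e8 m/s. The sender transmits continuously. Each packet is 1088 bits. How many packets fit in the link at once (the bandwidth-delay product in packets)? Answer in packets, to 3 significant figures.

10900 packets

Propagation delay = 2400000 / 210000000 = 0.0114286 s.
BDP = R × t_prop = 1040000000 × 0.0114286 = 11885700 bits.
In packets of 1088 bits: 10900 packets.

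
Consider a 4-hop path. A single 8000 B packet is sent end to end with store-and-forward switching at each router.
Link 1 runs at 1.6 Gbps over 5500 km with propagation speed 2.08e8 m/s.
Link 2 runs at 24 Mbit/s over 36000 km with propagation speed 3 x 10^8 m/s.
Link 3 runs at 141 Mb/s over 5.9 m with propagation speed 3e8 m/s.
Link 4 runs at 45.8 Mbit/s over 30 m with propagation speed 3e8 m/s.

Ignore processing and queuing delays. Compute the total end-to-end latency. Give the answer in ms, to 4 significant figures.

L = 8000 × 8 = 64000 bits.
Transmission delays (L/R per hop): 0.04, 2.66667, 0.453901, 1.39738 ms; sum = 4.55795 ms.
Propagation delays (d/s per hop): 26.4423, 120, 1.96667e-05, 0.0001 ms; sum = 146.442 ms.
End-to-end = 151.0 ms.

151.0 ms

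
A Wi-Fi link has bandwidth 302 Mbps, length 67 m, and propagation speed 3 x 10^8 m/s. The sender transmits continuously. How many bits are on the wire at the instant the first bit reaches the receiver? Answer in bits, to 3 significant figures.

Propagation delay = 67 / 300000000 = 2.23333e-07 s.
BDP = R × t_prop = 302000000 × 2.23333e-07 = 67.4467 bits.

67.4 bits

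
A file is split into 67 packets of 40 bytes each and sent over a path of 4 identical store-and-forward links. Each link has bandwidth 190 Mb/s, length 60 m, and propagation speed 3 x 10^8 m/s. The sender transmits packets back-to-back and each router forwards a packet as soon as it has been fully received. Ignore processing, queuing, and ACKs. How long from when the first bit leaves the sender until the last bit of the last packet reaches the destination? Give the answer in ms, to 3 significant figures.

Per-hop transmission t_tx = L/R = 320/190000000 = 0.00168421 ms.
Per-hop propagation t_prop = 60/300000000 = 0.0002 ms.
Pipeline fill: first packet needs 4·t_tx to clear all hops; remaining 66 packets each add one t_tx.
Total = (4+67-1)·t_tx + 4·t_prop = 70·0.00168421 + 4·0.0002 = 0.119 ms.

0.119 ms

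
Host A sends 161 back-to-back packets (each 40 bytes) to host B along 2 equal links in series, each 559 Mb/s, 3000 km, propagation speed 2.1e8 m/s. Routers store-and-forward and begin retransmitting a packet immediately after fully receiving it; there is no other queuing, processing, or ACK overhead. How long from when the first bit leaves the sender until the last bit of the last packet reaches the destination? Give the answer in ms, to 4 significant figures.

28.66 ms

Per-hop transmission t_tx = L/R = 320/559000000 = 0.000572451 ms.
Per-hop propagation t_prop = 3000000/210000000 = 14.2857 ms.
Pipeline fill: first packet needs 2·t_tx to clear all hops; remaining 160 packets each add one t_tx.
Total = (2+161-1)·t_tx + 2·t_prop = 162·0.000572451 + 2·14.2857 = 28.66 ms.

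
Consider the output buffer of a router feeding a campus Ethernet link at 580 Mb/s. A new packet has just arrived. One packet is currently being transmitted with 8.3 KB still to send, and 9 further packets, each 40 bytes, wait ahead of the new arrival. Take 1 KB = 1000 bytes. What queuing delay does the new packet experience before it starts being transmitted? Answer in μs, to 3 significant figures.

119 μs

Each queued packet: L/R = 320/580000000 = 0.551724 μs.
9 queued → 4.96552 μs.
Plus remaining 66400 bits of current packet: 114.483 μs.
Queuing delay = 119 μs.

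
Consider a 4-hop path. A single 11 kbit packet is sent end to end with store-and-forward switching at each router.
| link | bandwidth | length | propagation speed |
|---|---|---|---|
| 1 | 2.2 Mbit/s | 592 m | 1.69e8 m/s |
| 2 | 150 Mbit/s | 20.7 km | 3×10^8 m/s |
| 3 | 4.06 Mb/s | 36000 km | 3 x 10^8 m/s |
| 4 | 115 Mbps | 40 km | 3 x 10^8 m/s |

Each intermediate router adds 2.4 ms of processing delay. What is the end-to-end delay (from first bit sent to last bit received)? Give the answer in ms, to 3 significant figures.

L = 11000 bits.
Transmission delays (L/R per hop): 5, 0.0733333, 2.70936, 0.0956522 ms; sum = 7.87835 ms.
Propagation delays (d/s per hop): 0.00350296, 0.069, 120, 0.133333 ms; sum = 120.206 ms.
Processing at 3 router(s): 3 × 2.4 ms = 7.2 ms.
End-to-end = 135 ms.

135 ms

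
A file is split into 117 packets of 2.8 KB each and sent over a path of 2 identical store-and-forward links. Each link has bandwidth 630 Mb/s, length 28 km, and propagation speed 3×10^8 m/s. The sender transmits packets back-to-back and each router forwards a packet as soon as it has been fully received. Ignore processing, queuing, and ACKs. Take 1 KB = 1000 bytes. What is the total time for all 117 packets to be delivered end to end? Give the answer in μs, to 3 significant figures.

Per-hop transmission t_tx = L/R = 22400/630000000 = 35.5556 μs.
Per-hop propagation t_prop = 28000/300000000 = 93.3333 μs.
Pipeline fill: first packet needs 2·t_tx to clear all hops; remaining 116 packets each add one t_tx.
Total = (2+117-1)·t_tx + 2·t_prop = 118·35.5556 + 2·93.3333 = 4380 μs.

4380 μs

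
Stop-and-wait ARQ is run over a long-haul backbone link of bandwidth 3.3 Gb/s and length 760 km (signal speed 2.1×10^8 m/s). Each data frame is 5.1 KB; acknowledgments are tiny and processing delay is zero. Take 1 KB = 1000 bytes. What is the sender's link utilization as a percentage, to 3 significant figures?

0.171 %

t_tx = L/R = 40800/3300000000 = 1.23636e-05 s.
t_prop = 760000/210000000 = 0.00361905 s; RTT = 0.0072381 s.
Cycle = t_tx + RTT = 0.00725046 s.
Utilization = t_tx / cycle = 1.23636e-05/0.00725046 = 0.171 %.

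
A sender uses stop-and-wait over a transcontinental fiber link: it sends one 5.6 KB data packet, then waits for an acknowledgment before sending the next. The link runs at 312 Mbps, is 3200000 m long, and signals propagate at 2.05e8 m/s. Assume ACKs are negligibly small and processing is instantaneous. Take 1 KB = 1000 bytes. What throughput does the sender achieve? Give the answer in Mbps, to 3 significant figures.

1.43 Mbps

t_tx = L/R = 44800/312000000 = 0.00014359 s.
t_prop = 3200000/2.05e+08 = 0.0156098 s; RTT = 0.0312195 s.
Cycle = t_tx + RTT = 0.0313631 s.
Throughput = L / cycle = 44800 / 0.0313631 = 1.43 Mbps.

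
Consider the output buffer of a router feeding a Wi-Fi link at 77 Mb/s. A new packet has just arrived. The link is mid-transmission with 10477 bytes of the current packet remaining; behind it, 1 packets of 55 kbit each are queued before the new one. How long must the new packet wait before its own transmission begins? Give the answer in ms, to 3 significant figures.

1.80 ms

Each queued packet: L/R = 55000/77000000 = 0.714286 ms.
1 queued → 0.714286 ms.
Plus remaining 83816 bits of current packet: 1.08852 ms.
Queuing delay = 1.80 ms.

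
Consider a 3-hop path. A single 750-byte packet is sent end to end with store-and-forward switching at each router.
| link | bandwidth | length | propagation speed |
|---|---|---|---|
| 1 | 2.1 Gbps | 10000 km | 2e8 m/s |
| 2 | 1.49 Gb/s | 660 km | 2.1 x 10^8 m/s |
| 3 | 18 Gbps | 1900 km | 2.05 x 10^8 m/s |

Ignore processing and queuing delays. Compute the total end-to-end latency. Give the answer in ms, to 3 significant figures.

L = 750 × 8 = 6000 bits.
Transmission delays (L/R per hop): 0.00285714, 0.00402685, 0.000333333 ms; sum = 0.00721732 ms.
Propagation delays (d/s per hop): 50, 3.14286, 9.26829 ms; sum = 62.4111 ms.
End-to-end = 62.4 ms.

62.4 ms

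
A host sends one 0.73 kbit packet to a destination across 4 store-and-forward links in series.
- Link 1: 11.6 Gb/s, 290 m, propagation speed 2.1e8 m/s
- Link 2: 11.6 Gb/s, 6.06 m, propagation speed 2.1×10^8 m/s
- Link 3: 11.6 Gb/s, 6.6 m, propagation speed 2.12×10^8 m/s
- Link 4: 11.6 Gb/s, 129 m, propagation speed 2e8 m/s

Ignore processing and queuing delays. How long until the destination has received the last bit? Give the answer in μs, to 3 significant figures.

2.34 μs

L = 730 bits.
Transmission delay per hop = L/R = 730/11600000000 = 0.062931 μs; 4 hops → 0.251724 μs.
Propagation delays (d/s per hop): 1.38095, 0.0288571, 0.0311321, 0.645 μs; sum = 2.08594 μs.
End-to-end = 2.34 μs.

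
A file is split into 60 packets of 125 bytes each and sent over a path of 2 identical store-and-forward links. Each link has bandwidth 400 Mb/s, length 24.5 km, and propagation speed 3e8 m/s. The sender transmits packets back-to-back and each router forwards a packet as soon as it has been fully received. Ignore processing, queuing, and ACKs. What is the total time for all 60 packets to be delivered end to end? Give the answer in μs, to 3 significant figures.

Per-hop transmission t_tx = L/R = 1000/400000000 = 2.5 μs.
Per-hop propagation t_prop = 24500/300000000 = 81.6667 μs.
Pipeline fill: first packet needs 2·t_tx to clear all hops; remaining 59 packets each add one t_tx.
Total = (2+60-1)·t_tx + 2·t_prop = 61·2.5 + 2·81.6667 = 316 μs.

316 μs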